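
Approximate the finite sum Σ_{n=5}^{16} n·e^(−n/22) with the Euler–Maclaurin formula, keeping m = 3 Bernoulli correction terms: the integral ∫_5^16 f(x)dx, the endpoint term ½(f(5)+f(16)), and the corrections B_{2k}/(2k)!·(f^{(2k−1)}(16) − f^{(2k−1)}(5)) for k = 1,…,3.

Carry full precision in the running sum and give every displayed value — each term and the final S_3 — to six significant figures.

The integral term ∫_5^16 x·e^(−x/22) dx = 69.2657.
Endpoint term: (f(5) + f(16))/2 = (3.98352 + 7.73160)/2 = 5.85756.
Running total after boundary: 75.1233.
Correction k=1: B_{2}/2! · (f^{(1)}(16) − f^{(1)}(5)) = 1/12 · (0.131789 − 0.615634) = -0.0403205.
Running total after k=1: 75.0829.
Correction k=2: B_{4}/4! · (f^{(3)}(16) − f^{(3)}(5)) = −1/720 · (0.00226909 − 0.00456414) = 3.18756e-06.
Running total after k=2: 75.0829.
Correction k=3: B_{6}/6! · (f^{(5)}(16) − f^{(5)}(5)) = 1/30240 · (8.81381e-06 − 1.62320e-05) = -2.45311e-10.

S_3 ≈ 75.0829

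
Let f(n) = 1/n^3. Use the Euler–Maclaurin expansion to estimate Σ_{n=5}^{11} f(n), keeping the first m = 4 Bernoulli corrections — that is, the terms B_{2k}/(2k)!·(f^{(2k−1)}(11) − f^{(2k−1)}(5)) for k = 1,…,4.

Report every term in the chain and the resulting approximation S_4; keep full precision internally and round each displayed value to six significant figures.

Integral: ∫_5^11 1/x^3 dx = 0.0158678.
Endpoint term: (f(5) + f(11))/2 = (0.00800000 + 0.000751315)/2 = 0.00437566.
Running total after boundary: 0.0202434.
Correction k=1: B_{2}/2! · (f^{(1)}(11) − f^{(1)}(5)) = 1/12 · (-0.000204904 − (-0.00480000)) = 0.000382925.
Running total after k=1: 0.0206264.
Correction k=2: B_{4}/4! · (f^{(3)}(11) − f^{(3)}(5)) = −1/720 · (-3.38684e-05 − (-0.00384000)) = -5.28629e-06.
Running total after k=2: 0.0206211.
Correction k=3: B_{6}/6! · (f^{(5)}(11) − f^{(5)}(5)) = 1/30240 · (-1.17560e-05 − (-0.00645120)) = 2.12945e-07.
Running total after k=3: 0.0206213.
Correction k=4: B_{8}/8! · (f^{(7)}(11) − f^{(7)}(5)) = −1/1209600 · (-6.99530e-06 − (-0.0185795)) = -1.53542e-08.

S_4 ≈ 0.0206213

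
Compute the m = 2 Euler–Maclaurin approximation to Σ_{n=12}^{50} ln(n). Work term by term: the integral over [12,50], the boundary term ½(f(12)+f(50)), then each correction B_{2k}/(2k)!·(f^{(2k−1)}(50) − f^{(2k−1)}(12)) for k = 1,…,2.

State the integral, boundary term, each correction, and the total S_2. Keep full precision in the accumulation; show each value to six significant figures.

S_2 ≈ 130.975

The integral term ∫_12^50 ln(x) dx = 127.782.
Boundary: ½(f(12) + f(50)) = ½(2.48491 + 3.91202) = 3.19846.
Integral + boundary = 130.981.
Order-1 term: 1/12 · (0.0200000 − 0.0833333) = -0.00527778.
Partial sum through k=1: 130.975.
Order-2 term: −1/720 · (1.60000e-05 − 0.00115741) = 1.58529e-06.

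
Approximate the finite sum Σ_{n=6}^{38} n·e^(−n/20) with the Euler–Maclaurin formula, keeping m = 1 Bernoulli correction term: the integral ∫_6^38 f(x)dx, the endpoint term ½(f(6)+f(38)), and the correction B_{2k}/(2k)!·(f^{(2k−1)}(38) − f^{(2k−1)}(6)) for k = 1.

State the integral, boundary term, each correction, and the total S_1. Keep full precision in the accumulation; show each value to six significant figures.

Integral: ∫_6^38 x·e^(−x/20) dx = 211.726.
Endpoint term: (f(6) + f(38))/2 = (4.44491 + 5.68361)/2 = 5.06426.
Integral + boundary = 216.790.
Correction k=1: B_{2}/2! · (f^{(1)}(38) − f^{(1)}(6)) = 1/12 · (-0.134612 − 0.518573) = -0.0544320.

S_1 ≈ 216.736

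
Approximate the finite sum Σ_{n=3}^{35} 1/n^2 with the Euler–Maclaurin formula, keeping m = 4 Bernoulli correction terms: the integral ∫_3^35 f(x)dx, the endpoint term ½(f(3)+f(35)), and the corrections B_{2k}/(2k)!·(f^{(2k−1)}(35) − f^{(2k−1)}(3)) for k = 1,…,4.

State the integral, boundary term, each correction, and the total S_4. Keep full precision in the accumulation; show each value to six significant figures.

∫_3^35 1/x^2 dx evaluates to 0.304762.
½[f(3) + f(35)] = ½[0.111111 + 0.000816327] = 0.0559637.
So far: 0.360726.
Order-1 term: 1/12 · (-4.66472e-05 − (-0.0740741)) = 0.00616895.
Running total after k=1: 0.366895.
Order-2 term: −1/720 · (-4.56952e-07 − (-0.0987654)) = -0.000137174.
Running total after k=2: 0.366757.
Order-3 term: 1/30240 · (-1.11907e-08 − (-0.329218)) = 1.08868e-05.
Running total after k=3: 0.366768.
Order-4 term: −1/1209600 · (-5.11574e-10 − (-2.04847)) = -1.69351e-06.

S_4 ≈ 0.366767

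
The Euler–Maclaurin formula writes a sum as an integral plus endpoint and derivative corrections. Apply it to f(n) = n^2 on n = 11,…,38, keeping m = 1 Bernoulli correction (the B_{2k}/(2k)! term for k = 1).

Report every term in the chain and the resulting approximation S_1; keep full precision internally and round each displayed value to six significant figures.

Integral: ∫_11^38 x^2 dx = 17847.0.
Endpoint term: (f(11) + f(38))/2 = (121.000 + 1444.00)/2 = 782.500.
So far: 18629.5.
Order-1 term: 1/12 · (76.0000 − 22.0000) = 4.50000.

S_1 ≈ 18634.0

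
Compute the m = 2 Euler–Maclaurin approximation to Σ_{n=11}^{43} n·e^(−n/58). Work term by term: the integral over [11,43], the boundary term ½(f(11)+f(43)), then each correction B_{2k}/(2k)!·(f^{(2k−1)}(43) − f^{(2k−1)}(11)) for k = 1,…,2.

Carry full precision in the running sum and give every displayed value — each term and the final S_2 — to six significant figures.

Integral: ∫_11^43 x·e^(−x/58) dx = 519.551.
Endpoint term: (f(11) + f(43))/2 = (9.09969 + 20.4876)/2 = 14.7937.
Running total after boundary: 534.345.
k=1: B_{2}/(2)! × [f^{(1)}(43) − f^{(1)}(11)] = 1/12 × (0.123221 − 0.670353) = -0.0455943.
Running total after k=1: 534.299.
k=2: B_{4}/(4)! × [f^{(3)}(43) − f^{(3)}(11)] = −1/720 × (0.000319897 − 0.000691094) = 5.15552e-07.

S_2 ≈ 534.299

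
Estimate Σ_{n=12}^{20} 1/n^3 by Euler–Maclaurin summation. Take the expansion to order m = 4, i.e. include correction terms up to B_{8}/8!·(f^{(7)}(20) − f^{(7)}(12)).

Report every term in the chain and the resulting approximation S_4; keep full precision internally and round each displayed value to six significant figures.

∫_12^20 1/x^3 dx evaluates to 0.00222222.
½[f(12) + f(20)] = ½[0.000578704 + 0.000125000] = 0.000351852.
Integral + boundary = 0.00257407.
k=1: B_{2}/(2)! × [f^{(1)}(20) − f^{(1)}(12)] = 1/12 × (-1.87500e-05 − (-0.000144676)) = 1.04938e-05.
After k=1: 0.00258457.
k=2: B_{4}/(4)! × [f^{(3)}(20) − f^{(3)}(12)] = −1/720 × (-9.37500e-07 − (-2.00939e-05)) = -2.66061e-08.
After k=2: 0.00258454.
k=3: B_{6}/(6)! × [f^{(5)}(20) − f^{(5)}(12)] = 1/30240 × (-9.84375e-08 − (-5.86071e-06)) = 1.90551e-10.
After k=3: 0.00258454.
k=4: B_{8}/(8)! × [f^{(7)}(20) − f^{(7)}(12)] = −1/1209600 × (-1.77188e-08 − (-2.93036e-06)) = -2.40794e-12.

S_4 ≈ 0.00258454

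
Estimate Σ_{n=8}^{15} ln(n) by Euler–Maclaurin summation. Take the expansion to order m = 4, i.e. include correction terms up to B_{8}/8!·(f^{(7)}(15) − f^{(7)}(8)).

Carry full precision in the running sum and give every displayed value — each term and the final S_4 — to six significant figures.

S_4 ≈ 19.3741

The integral term ∫_8^15 ln(x) dx = 16.9852.
Endpoint term: (f(8) + f(15))/2 = (2.07944 + 2.70805)/2 = 2.39375.
Integral + boundary = 19.3790.
Correction k=1: B_{2}/2! · (f^{(1)}(15) − f^{(1)}(8)) = 1/12 · (0.0666667 − 0.125000) = -0.00486111.
Running total after k=1: 19.3741.
Correction k=2: B_{4}/4! · (f^{(3)}(15) − f^{(3)}(8)) = −1/720 · (0.000592593 − 0.00390625) = 4.60230e-06.
Running total after k=2: 19.3741.
Correction k=3: B_{6}/6! · (f^{(5)}(15) − f^{(5)}(8)) = 1/30240 · (3.16049e-05 − 0.000732422) = -2.31752e-08.
Running total after k=3: 19.3741.
Correction k=4: B_{8}/8! · (f^{(7)}(15) − f^{(7)}(8)) = −1/1209600 · (4.21399e-06 − 0.000343323) = 2.80348e-10.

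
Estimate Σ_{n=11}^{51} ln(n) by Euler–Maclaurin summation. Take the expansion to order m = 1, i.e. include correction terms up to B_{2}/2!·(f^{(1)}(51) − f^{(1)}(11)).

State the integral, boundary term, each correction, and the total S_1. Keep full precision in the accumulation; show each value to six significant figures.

S_1 ≈ 137.305

Integral: ∫_11^51 ln(x) dx = 134.146.
Boundary: ½(f(11) + f(51)) = ½(2.39790 + 3.93183) = 3.16486.
Running total after boundary: 137.311.
k=1: B_{2}/(2)! × [f^{(1)}(51) − f^{(1)}(11)] = 1/12 × (0.0196078 − 0.0909091) = -0.00594177.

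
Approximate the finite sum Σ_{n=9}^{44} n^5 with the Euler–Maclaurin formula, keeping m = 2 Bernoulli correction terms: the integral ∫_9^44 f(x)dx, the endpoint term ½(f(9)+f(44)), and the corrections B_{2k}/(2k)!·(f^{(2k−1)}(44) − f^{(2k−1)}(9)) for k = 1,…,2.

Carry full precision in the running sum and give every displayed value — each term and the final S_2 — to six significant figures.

S_2 ≈ 1.29334e+09

∫_9^44 x^5 dx evaluates to 1.20930e+09.
½[f(9) + f(44)] = ½[59049.0 + 1.64916e+08] = 8.24876e+07.
Integral + boundary = 1.29178e+09.
Correction k=1: B_{2}/2! · (f^{(1)}(44) − f^{(1)}(9)) = 1/12 · (1.87405e+07 − 32805.0) = 1.55897e+06.
After k=1: 1.29334e+09.
Correction k=2: B_{4}/4! · (f^{(3)}(44) − f^{(3)}(9)) = −1/720 · (116160 − 4860.00) = -154.583.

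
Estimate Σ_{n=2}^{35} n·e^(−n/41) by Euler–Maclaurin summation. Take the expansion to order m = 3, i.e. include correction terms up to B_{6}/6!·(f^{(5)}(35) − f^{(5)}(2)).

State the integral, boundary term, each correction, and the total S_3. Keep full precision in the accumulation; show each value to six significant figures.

∫_2^35 x·e^(−x/41) dx evaluates to 352.103.
Endpoint term: (f(2) + f(35))/2 = (1.90478 + 14.9049)/2 = 8.40484.
So far: 360.507.
Order-1 term: 1/12 · (0.0623201 − 0.905932) = -0.0703010.
After k=1: 360.437.
Order-2 term: −1/720 · (0.000543741 − 0.00167205) = 1.56709e-06.
After k=2: 360.437.
Order-3 term: 1/30240 · (6.24871e-07 − 1.66875e-06) = -3.45199e-11.

S_3 ≈ 360.437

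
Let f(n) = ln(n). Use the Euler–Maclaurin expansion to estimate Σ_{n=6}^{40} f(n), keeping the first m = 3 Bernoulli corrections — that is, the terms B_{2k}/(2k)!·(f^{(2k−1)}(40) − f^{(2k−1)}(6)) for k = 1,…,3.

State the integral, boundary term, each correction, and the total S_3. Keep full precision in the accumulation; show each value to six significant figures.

S_3 ≈ 105.533

The integral term ∫_6^40 ln(x) dx = 102.805.
Endpoint term: (f(6) + f(40))/2 = (1.79176 + 3.68888)/2 = 2.74032.
So far: 105.545.
k=1: B_{2}/(2)! × [f^{(1)}(40) − f^{(1)}(6)] = 1/12 × (0.0250000 − 0.166667) = -0.0118056.
Partial sum through k=1: 105.533.
k=2: B_{4}/(4)! × [f^{(3)}(40) − f^{(3)}(6)] = −1/720 × (3.12500e-05 − 0.00925926) = 1.28167e-05.
Partial sum through k=2: 105.533.
k=3: B_{6}/(6)! × [f^{(5)}(40) − f^{(5)}(6)] = 1/30240 × (2.34375e-07 − 0.00308642) = -1.02056e-07.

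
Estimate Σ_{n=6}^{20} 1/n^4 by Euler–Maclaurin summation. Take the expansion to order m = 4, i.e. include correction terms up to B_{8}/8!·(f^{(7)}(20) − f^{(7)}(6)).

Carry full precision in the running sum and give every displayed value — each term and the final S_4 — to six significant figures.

S_4 ≈ 0.00193266

The integral term ∫_6^20 1/x^4 dx = 0.00150154.
Boundary: ½(f(6) + f(20)) = ½(0.000771605 + 6.25000e-06) = 0.000388927.
Running total after boundary: 0.00189047.
k=1: B_{2}/(2)! × [f^{(1)}(20) − f^{(1)}(6)] = 1/12 × (-1.25000e-06 − (-0.000514403)) = 4.27628e-05.
After k=1: 0.00193323.
k=2: B_{4}/(4)! × [f^{(3)}(20) − f^{(3)}(6)] = −1/720 × (-9.37500e-08 − (-0.000428669)) = -5.95244e-07.
After k=2: 0.00193264.
k=3: B_{6}/(6)! × [f^{(5)}(20) − f^{(5)}(6)] = 1/30240 × (-1.31250e-08 − (-0.000666819)) = 2.20505e-08.
After k=3: 0.00193266.
k=4: B_{8}/(8)! × [f^{(7)}(20) − f^{(7)}(6)] = −1/1209600 × (-2.95313e-09 − (-0.00166705)) = -1.37818e-09.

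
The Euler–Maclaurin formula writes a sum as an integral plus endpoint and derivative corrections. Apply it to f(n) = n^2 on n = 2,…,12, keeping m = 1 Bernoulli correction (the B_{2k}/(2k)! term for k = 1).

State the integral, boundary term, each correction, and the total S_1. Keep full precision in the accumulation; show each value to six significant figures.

∫_2^12 x^2 dx evaluates to 573.333.
Endpoint term: (f(2) + f(12))/2 = (4.00000 + 144.000)/2 = 74.0000.
Integral + boundary = 647.333.
Correction k=1: B_{2}/2! · (f^{(1)}(12) − f^{(1)}(2)) = 1/12 · (24.0000 − 4.00000) = 1.66667.

S_1 ≈ 649.000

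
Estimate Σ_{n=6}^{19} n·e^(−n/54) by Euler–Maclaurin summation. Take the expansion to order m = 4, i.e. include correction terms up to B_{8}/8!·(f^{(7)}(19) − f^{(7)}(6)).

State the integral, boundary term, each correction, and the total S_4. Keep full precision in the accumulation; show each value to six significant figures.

S_4 ≈ 135.877

∫_6^19 x·e^(−x/54) dx evaluates to 126.538.
Endpoint term: (f(6) + f(19))/2 = (5.36904 + 13.3643)/2 = 9.36667.
Running total after boundary: 135.905.
Correction k=1: B_{2}/2! · (f^{(1)}(19) − f^{(1)}(6)) = 1/12 · (0.455897 − 0.795413) = -0.0282930.
Partial sum through k=1: 135.877.
Correction k=2: B_{4}/4! · (f^{(3)}(19) − f^{(3)}(6)) = −1/720 · (0.000638774 − 0.000886520) = 3.44091e-07.
Partial sum through k=2: 135.877.
Correction k=3: B_{6}/6! · (f^{(5)}(19) − f^{(5)}(6)) = 1/30240 · (3.84501e-07 − 5.14494e-07) = -4.29870e-12.
Partial sum through k=3: 135.877.
Correction k=4: B_{8}/8! · (f^{(7)}(19) − f^{(7)}(6)) = −1/1209600 · (1.88595e-10 − 2.48617e-10) = 4.96215e-17.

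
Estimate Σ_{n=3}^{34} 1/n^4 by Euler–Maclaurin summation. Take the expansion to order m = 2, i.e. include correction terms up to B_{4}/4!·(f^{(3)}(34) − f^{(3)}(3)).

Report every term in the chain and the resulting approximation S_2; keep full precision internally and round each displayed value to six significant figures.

S_2 ≈ 0.0198059

Integral: ∫_3^34 1/x^4 dx = 0.0123372.
Endpoint term: (f(3) + f(34))/2 = (0.0123457 + 7.48315e-07)/2 = 0.00617321.
Integral + boundary = 0.0185104.
Order-1 term: 1/12 · (-8.80370e-08 − (-0.0164609)) = 0.00137173.
Running total after k=1: 0.0198821.
Order-2 term: −1/720 · (-2.28470e-09 − (-0.0548697)) = -7.62079e-05.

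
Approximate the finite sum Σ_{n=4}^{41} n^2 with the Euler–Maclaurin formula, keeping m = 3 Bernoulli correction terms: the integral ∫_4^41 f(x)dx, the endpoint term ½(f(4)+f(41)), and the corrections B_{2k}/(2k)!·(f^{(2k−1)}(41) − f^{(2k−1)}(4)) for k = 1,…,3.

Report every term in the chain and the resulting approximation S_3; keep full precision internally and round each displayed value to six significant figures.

The integral term ∫_4^41 x^2 dx = 22952.3.
Boundary: ½(f(4) + f(41)) = ½(16.0000 + 1681.00) = 848.500.
Running total after boundary: 23800.8.
Order-1 term: 1/12 · (82.0000 − 8.00000) = 6.16667.
After k=1: 23807.0.
Order-2 term: −1/720 · (0.00000 − 0.00000) = 0.00000.
After k=2: 23807.0.
Order-3 term: 1/30240 · (0.00000 − 0.00000) = 0.00000.

S_3 ≈ 23807.0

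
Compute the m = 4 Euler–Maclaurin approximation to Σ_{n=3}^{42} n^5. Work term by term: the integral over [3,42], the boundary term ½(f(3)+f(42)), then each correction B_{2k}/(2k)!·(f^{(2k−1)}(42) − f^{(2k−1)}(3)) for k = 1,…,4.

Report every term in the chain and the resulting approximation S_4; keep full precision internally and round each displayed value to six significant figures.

S_4 ≈ 9.81481e+08

∫_3^42 x^5 dx evaluates to 9.14839e+08.
½[f(3) + f(42)] = ½[243.000 + 1.30691e+08] = 6.53457e+07.
So far: 9.80184e+08.
k=1: B_{2}/(2)! × [f^{(1)}(42) − f^{(1)}(3)] = 1/12 × (1.55585e+07 − 405.000) = 1.29651e+06.
Partial sum through k=1: 9.81481e+08.
k=2: B_{4}/(4)! × [f^{(3)}(42) − f^{(3)}(3)] = −1/720 × (105840 − 540.000) = -146.250.
Partial sum through k=2: 9.81481e+08.
k=3: B_{6}/(6)! × [f^{(5)}(42) − f^{(5)}(3)] = 1/30240 × (120.000 − 120.000) = 0.00000.
Partial sum through k=3: 9.81481e+08.
k=4: B_{8}/(8)! × [f^{(7)}(42) − f^{(7)}(3)] = −1/1209600 × (0.00000 − 0.00000) = 0.00000.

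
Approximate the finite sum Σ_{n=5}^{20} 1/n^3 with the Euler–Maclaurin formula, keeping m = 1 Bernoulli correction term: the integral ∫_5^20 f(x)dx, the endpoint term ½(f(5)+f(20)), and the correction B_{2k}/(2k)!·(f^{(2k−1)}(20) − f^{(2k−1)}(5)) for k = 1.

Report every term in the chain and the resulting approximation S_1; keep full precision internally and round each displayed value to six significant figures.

S_1 ≈ 0.0232109

The integral term ∫_5^20 1/x^3 dx = 0.0187500.
Boundary: ½(f(5) + f(20)) = ½(0.00800000 + 0.000125000) = 0.00406250.
Running total after boundary: 0.0228125.
Correction k=1: B_{2}/2! · (f^{(1)}(20) − f^{(1)}(5)) = 1/12 · (-1.87500e-05 − (-0.00480000)) = 0.000398437.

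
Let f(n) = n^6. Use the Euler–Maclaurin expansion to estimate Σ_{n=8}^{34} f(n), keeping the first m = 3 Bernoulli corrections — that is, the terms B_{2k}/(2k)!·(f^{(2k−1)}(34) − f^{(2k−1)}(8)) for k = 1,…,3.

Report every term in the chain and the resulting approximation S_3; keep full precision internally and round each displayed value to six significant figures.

The integral term ∫_8^34 x^6 dx = 7.50304e+09.
Endpoint term: (f(8) + f(34))/2 = (262144 + 1.54480e+09)/2 = 7.72533e+08.
Running total after boundary: 8.27557e+09.
Order-1 term: 1/12 · (2.72613e+08 − 196608) = 2.27013e+07.
Running total after k=1: 8.29827e+09.
Order-2 term: −1/720 · (4.71648e+06 − 61440.0) = -6465.33.
Running total after k=2: 8.29826e+09.
Order-3 term: 1/30240 · (24480.0 − 5760.00) = 0.619048.

S_3 ≈ 8.29826e+09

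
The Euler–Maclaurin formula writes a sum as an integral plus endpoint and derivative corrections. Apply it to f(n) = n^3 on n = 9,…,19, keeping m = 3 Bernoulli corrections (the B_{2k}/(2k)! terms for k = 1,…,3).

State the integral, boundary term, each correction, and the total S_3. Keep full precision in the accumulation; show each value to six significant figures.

S_3 ≈ 34804.0

Integral: ∫_9^19 x^3 dx = 30940.0.
½[f(9) + f(19)] = ½[729.000 + 6859.00] = 3794.00.
So far: 34734.0.
Order-1 term: 1/12 · (1083.00 − 243.000) = 70.0000.
Running total after k=1: 34804.0.
Order-2 term: −1/720 · (6.00000 − 6.00000) = 0.00000.
Running total after k=2: 34804.0.
Order-3 term: 1/30240 · (0.00000 − 0.00000) = 0.00000.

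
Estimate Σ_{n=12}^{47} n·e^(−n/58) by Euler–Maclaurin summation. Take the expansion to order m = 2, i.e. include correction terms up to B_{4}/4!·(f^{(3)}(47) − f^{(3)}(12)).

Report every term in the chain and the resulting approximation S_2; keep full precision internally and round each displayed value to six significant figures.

Integral: ∫_12^47 x·e^(−x/58) dx = 592.950.
½[f(12) + f(47)] = ½[9.75725 + 20.9011] = 15.3292.
Integral + boundary = 608.279.
k=1: B_{2}/(2)! × [f^{(1)}(47) − f^{(1)}(12)] = 1/12 × (0.0843405 − 0.644875) = -0.0467112.
After k=1: 608.232.
k=2: B_{4}/(4)! × [f^{(3)}(47) − f^{(3)}(12)] = −1/720 × (0.000289462 − 0.000675114) = 5.35628e-07.

S_2 ≈ 608.232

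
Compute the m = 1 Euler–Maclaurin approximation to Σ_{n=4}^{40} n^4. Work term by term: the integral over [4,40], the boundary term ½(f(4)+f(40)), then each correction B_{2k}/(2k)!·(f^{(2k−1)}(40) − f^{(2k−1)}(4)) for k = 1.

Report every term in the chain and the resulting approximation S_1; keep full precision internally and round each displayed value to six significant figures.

The integral term ∫_4^40 x^4 dx = 2.04798e+07.
Endpoint term: (f(4) + f(40))/2 = (256.000 + 2.56000e+06)/2 = 1.28013e+06.
Integral + boundary = 2.17599e+07.
Order-1 term: 1/12 · (256000 − 256.000) = 21312.0.

S_1 ≈ 2.17812e+07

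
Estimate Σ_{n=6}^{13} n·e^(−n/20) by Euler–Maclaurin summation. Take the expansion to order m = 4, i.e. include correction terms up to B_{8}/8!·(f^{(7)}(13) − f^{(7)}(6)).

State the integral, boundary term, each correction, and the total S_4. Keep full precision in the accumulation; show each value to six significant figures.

S_4 ≈ 46.2630

The integral term ∫_6^13 x·e^(−x/20) dx = 40.6753.
½[f(6) + f(13)] = ½[4.44491 + 6.78660] = 5.61575.
Running total after boundary: 46.2910.
Correction k=1: B_{2}/2! · (f^{(1)}(13) − f^{(1)}(6)) = 1/12 · (0.182716 − 0.518573) = -0.0279881.
Partial sum through k=1: 46.2630.
Correction k=2: B_{4}/4! · (f^{(3)}(13) − f^{(3)}(6)) = −1/720 · (0.00306702 − 0.00500052) = 2.68542e-06.
Partial sum through k=2: 46.2630.
Correction k=3: B_{6}/6! · (f^{(5)}(13) − f^{(5)}(6)) = 1/30240 · (1.41931e-05 − 2.17615e-05) = -2.50278e-10.
Partial sum through k=3: 46.2630.
Correction k=4: B_{8}/8! · (f^{(7)}(13) − f^{(7)}(6)) = −1/1209600 · (5.17967e-08 − 7.75544e-08) = 2.12944e-14.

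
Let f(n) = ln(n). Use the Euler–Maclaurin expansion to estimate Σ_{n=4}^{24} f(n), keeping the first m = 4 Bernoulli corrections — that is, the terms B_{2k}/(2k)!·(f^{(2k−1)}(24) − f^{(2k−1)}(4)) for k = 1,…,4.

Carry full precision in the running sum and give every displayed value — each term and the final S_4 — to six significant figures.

S_4 ≈ 52.9930

Integral: ∫_4^24 ln(x) dx = 50.7281.
½[f(4) + f(24)] = ½[1.38629 + 3.17805] = 2.28217.
So far: 53.0103.
Order-1 term: 1/12 · (0.0416667 − 0.250000) = -0.0173611.
Partial sum through k=1: 52.9929.
Order-2 term: −1/720 · (0.000144676 − 0.0312500) = 4.32018e-05.
Partial sum through k=2: 52.9930.
Order-3 term: 1/30240 · (3.01408e-06 − 0.0234375) = -7.74950e-07.
Partial sum through k=3: 52.9930.
Order-4 term: −1/1209600 · (1.56983e-07 − 0.0439453) = 3.63303e-08.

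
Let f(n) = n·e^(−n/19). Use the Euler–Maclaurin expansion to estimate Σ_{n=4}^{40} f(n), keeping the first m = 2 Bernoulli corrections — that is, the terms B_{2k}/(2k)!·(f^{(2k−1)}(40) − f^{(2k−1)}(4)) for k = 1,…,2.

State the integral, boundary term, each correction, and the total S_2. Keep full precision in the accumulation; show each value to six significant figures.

S_2 ≈ 221.478

∫_4^40 x·e^(−x/19) dx evaluates to 217.486.
½[f(4) + f(40)] = ½[3.24063 + 4.87254] = 4.05659.
Integral + boundary = 221.542.
Order-1 term: 1/12 · (-0.134636 − 0.639598) = -0.0645195.
After k=1: 221.478.
Order-2 term: −1/720 · (0.000301914 − 0.00626015) = 8.27533e-06.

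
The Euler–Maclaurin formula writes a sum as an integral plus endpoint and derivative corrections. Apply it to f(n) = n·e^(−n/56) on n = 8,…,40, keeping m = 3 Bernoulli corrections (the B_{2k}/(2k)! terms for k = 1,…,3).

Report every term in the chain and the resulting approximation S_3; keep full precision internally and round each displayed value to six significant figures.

S_3 ≈ 488.323

Integral: ∫_8^40 x·e^(−x/56) dx = 475.114.
Endpoint term: (f(8) + f(40))/2 = (6.93502 + 19.5817)/2 = 13.2583.
Running total after boundary: 488.373.
Correction k=1: B_{2}/2! · (f^{(1)}(40) − f^{(1)}(8)) = 1/12 · (0.139869 − 0.743038) = -0.0502641.
Running total after k=1: 488.323.
Correction k=2: B_{4}/4! · (f^{(3)}(40) − f^{(3)}(8)) = −1/720 · (0.000356809 − 0.000789794) = 6.01368e-07.
Running total after k=2: 488.323.
Correction k=3: B_{6}/6! · (f^{(5)}(40) − f^{(5)}(8)) = 1/30240 · (2.13334e-07 − 4.28141e-07) = -7.10339e-12.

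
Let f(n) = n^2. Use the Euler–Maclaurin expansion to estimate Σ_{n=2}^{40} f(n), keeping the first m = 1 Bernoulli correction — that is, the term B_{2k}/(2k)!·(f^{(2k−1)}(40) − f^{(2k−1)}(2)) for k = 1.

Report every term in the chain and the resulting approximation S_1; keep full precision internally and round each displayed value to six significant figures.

S_1 ≈ 22139.0

Integral: ∫_2^40 x^2 dx = 21330.7.
Endpoint term: (f(2) + f(40))/2 = (4.00000 + 1600.00)/2 = 802.000.
Running total after boundary: 22132.7.
k=1: B_{2}/(2)! × [f^{(1)}(40) − f^{(1)}(2)] = 1/12 × (80.0000 − 4.00000) = 6.33333.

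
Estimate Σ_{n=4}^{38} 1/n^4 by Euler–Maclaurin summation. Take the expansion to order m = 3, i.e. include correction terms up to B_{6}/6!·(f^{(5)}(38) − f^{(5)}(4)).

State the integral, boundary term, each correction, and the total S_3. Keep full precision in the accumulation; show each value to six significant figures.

The integral term ∫_4^38 1/x^4 dx = 0.00520226.
Boundary: ½(f(4) + f(38)) = ½(0.00390625 + 4.79585e-07) = 0.00195336.
So far: 0.00715562.
Order-1 term: 1/12 · (-5.04826e-08 − (-0.00390625)) = 0.000325517.
Partial sum through k=1: 0.00748114.
Order-2 term: −1/720 · (-1.04881e-09 − (-0.00732422)) = -1.01725e-05.
Partial sum through k=2: 0.00747097.
Order-3 term: 1/30240 · (-4.06740e-11 − (-0.0256348)) = 8.47711e-07.

S_3 ≈ 0.00747182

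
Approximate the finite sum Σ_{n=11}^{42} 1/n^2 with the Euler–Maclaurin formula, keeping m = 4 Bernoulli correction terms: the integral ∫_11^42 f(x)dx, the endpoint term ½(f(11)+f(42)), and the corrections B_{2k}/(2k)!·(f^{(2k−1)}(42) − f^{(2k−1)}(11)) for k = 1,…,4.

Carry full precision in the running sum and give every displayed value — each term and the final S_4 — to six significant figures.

∫_11^42 1/x^2 dx evaluates to 0.0670996.
½[f(11) + f(42)] = ½[0.00826446 + 0.000566893] = 0.00441568.
Integral + boundary = 0.0715152.
k=1: B_{2}/(2)! × [f^{(1)}(42) − f^{(1)}(11)] = 1/12 × (-2.69949e-05 − (-0.00150263)) = 0.000122970.
Partial sum through k=1: 0.0716382.
k=2: B_{4}/(4)! × [f^{(3)}(42) − f^{(3)}(11)] = −1/720 × (-1.83639e-07 − (-0.000149021)) = -2.06719e-07.
Partial sum through k=2: 0.0716380.
k=3: B_{6}/(6)! × [f^{(5)}(42) − f^{(5)}(11)] = 1/30240 × (-3.12311e-09 − (-3.69474e-05)) = 1.22170e-09.
Partial sum through k=3: 0.0716380.
k=4: B_{8}/(8)! × [f^{(7)}(42) − f^{(7)}(11)] = −1/1209600 × (-9.91464e-11 − (-1.70996e-05)) = -1.41365e-11.

S_4 ≈ 0.0716380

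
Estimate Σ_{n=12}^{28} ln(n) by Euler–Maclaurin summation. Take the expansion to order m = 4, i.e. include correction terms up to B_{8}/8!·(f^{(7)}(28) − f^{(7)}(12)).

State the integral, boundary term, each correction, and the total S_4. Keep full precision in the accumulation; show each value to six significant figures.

Integral: ∫_12^28 ln(x) dx = 47.4828.
½[f(12) + f(28)] = ½[2.48491 + 3.33220] = 2.90856.
Integral + boundary = 50.3914.
k=1: B_{2}/(2)! × [f^{(1)}(28) − f^{(1)}(12)] = 1/12 × (0.0357143 − 0.0833333) = -0.00396825.
Running total after k=1: 50.3874.
k=2: B_{4}/(4)! × [f^{(3)}(28) − f^{(3)}(12)] = −1/720 × (9.11079e-05 − 0.00115741) = 1.48097e-06.
Running total after k=2: 50.3874.
k=3: B_{6}/(6)! × [f^{(5)}(28) − f^{(5)}(12)] = 1/30240 × (1.39451e-06 − 9.64506e-05) = -3.14339e-09.
Running total after k=3: 50.3874.
k=4: B_{8}/(8)! × [f^{(7)}(28) − f^{(7)}(12)] = −1/1209600 × (5.33613e-08 − 2.00939e-05) = 1.65679e-11.

S_4 ≈ 50.3874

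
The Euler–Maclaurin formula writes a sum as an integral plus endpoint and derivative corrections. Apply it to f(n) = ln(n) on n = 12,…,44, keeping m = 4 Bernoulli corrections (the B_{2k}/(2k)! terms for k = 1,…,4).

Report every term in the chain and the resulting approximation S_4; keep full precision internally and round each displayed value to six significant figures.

The integral term ∫_12^44 ln(x) dx = 104.685.
Endpoint term: (f(12) + f(44))/2 = (2.48491 + 3.78419)/2 = 3.13455.
So far: 107.820.
k=1: B_{2}/(2)! × [f^{(1)}(44) − f^{(1)}(12)] = 1/12 × (0.0227273 − 0.0833333) = -0.00505051.
Running total after k=1: 107.815.
k=2: B_{4}/(4)! × [f^{(3)}(44) − f^{(3)}(12)] = −1/720 × (2.34786e-05 − 0.00115741) = 1.57490e-06.
Running total after k=2: 107.815.
k=3: B_{6}/(6)! × [f^{(5)}(44) − f^{(5)}(12)] = 1/30240 × (1.45528e-07 − 9.64506e-05) = -3.18469e-09.
Running total after k=3: 107.815.
k=4: B_{8}/(8)! × [f^{(7)}(44) − f^{(7)}(12)] = −1/1209600 × (2.25509e-09 − 2.00939e-05) = 1.66101e-11.

S_4 ≈ 107.815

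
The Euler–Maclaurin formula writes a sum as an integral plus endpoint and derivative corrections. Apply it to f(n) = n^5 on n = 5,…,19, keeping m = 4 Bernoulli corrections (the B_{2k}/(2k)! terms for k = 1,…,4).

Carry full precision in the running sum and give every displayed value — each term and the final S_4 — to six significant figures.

∫_5^19 x^5 dx evaluates to 7.83838e+06.
Endpoint term: (f(5) + f(19))/2 = (3125.00 + 2.47610e+06)/2 = 1.23961e+06.
Integral + boundary = 9.07799e+06.
Correction k=1: B_{2}/2! · (f^{(1)}(19) − f^{(1)}(5)) = 1/12 · (651605 − 3125.00) = 54040.0.
Running total after k=1: 9.13203e+06.
Correction k=2: B_{4}/4! · (f^{(3)}(19) − f^{(3)}(5)) = −1/720 · (21660.0 − 1500.00) = -28.0000.
Running total after k=2: 9.13200e+06.
Correction k=3: B_{6}/6! · (f^{(5)}(19) − f^{(5)}(5)) = 1/30240 · (120.000 − 120.000) = 0.00000.
Running total after k=3: 9.13200e+06.
Correction k=4: B_{8}/8! · (f^{(7)}(19) − f^{(7)}(5)) = −1/1209600 · (0.00000 − 0.00000) = 0.00000.

S_4 ≈ 9.13200e+06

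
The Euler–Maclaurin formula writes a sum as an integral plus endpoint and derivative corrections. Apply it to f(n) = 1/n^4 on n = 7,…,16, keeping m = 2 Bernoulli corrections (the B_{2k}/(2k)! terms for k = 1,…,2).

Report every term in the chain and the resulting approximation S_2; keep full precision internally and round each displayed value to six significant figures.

Integral: ∫_7^16 1/x^4 dx = 0.000890437.
Endpoint term: (f(7) + f(16))/2 = (0.000416493 + 1.52588e-05)/2 = 0.000215876.
Running total after boundary: 0.00110631.
k=1: B_{2}/(2)! × [f^{(1)}(16) − f^{(1)}(7)] = 1/12 × (-3.81470e-06 − (-0.000237996)) = 1.95151e-05.
After k=1: 0.00112583.
k=2: B_{4}/(4)! × [f^{(3)}(16) − f^{(3)}(7)] = −1/720 × (-4.47035e-07 − (-0.000145712)) = -2.01757e-07.

S_2 ≈ 0.00112563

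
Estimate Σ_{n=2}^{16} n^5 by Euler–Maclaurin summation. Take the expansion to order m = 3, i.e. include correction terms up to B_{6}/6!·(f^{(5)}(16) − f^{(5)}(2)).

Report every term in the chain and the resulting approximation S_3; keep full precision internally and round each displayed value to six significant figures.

Integral: ∫_2^16 x^5 dx = 2.79619e+06.
Boundary: ½(f(2) + f(16)) = ½(32.0000 + 1.04858e+06) = 524304.
So far: 3.32050e+06.
Correction k=1: B_{2}/2! · (f^{(1)}(16) − f^{(1)}(2)) = 1/12 · (327680 − 80.0000) = 27300.0.
After k=1: 3.34780e+06.
Correction k=2: B_{4}/4! · (f^{(3)}(16) − f^{(3)}(2)) = −1/720 · (15360.0 − 240.000) = -21.0000.
After k=2: 3.34778e+06.
Correction k=3: B_{6}/6! · (f^{(5)}(16) − f^{(5)}(2)) = 1/30240 · (120.000 − 120.000) = 0.00000.

S_3 ≈ 3.34778e+06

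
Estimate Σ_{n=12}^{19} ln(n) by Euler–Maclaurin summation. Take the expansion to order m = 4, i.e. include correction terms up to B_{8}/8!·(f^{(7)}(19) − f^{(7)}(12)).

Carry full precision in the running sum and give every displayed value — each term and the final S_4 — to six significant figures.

S_4 ≈ 21.8376

∫_12^19 ln(x) dx evaluates to 19.1255.
Boundary: ½(f(12) + f(19)) = ½(2.48491 + 2.94444) = 2.71467.
Integral + boundary = 21.8401.
k=1: B_{2}/(2)! × [f^{(1)}(19) − f^{(1)}(12)] = 1/12 × (0.0526316 − 0.0833333) = -0.00255848.
After k=1: 21.8376.
k=2: B_{4}/(4)! × [f^{(3)}(19) − f^{(3)}(12)] = −1/720 × (0.000291588 − 0.00115741) = 1.20253e-06.
After k=2: 21.8376.
k=3: B_{6}/(6)! × [f^{(5)}(19) − f^{(5)}(12)] = 1/30240 × (9.69267e-06 − 9.64506e-05) = -2.86898e-09.
After k=3: 21.8376.
k=4: B_{8}/(8)! × [f^{(7)}(19) − f^{(7)}(12)] = −1/1209600 × (8.05485e-07 − 2.00939e-05) = 1.59461e-11.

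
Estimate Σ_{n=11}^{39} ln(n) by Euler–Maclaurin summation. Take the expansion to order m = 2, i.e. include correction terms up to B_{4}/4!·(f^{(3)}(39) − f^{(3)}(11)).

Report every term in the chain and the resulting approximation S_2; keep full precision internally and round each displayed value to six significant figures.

S_2 ≈ 91.5273

Integral: ∫_11^39 ln(x) dx = 88.5021.
Endpoint term: (f(11) + f(39))/2 = (2.39790 + 3.66356)/2 = 3.03073.
So far: 91.5328.
Order-1 term: 1/12 · (0.0256410 − 0.0909091) = -0.00543901.
After k=1: 91.5273.
Order-2 term: −1/720 · (3.37160e-05 − 0.00150263) = 2.04016e-06.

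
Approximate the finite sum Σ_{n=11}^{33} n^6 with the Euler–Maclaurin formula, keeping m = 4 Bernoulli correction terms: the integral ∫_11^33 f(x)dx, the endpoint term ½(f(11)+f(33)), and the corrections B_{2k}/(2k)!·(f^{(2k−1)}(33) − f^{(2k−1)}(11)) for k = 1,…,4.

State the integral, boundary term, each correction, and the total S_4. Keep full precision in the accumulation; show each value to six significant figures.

S_4 ≈ 6.75167e+09

∫_11^33 x^6 dx evaluates to 6.08557e+09.
½[f(11) + f(33)] = ½[1.77156e+06 + 1.29147e+09] = 6.46620e+08.
Integral + boundary = 6.73218e+09.
Correction k=1: B_{2}/2! · (f^{(1)}(33) − f^{(1)}(11)) = 1/12 · (2.34812e+08 − 966306) = 1.94872e+07.
Running total after k=1: 6.75167e+09.
Correction k=2: B_{4}/4! · (f^{(3)}(33) − f^{(3)}(11)) = −1/720 · (4.31244e+06 − 159720) = -5767.67.
Running total after k=2: 6.75167e+09.
Correction k=3: B_{6}/6! · (f^{(5)}(33) − f^{(5)}(11)) = 1/30240 · (23760.0 − 7920.00) = 0.523810.
Running total after k=3: 6.75167e+09.
Correction k=4: B_{8}/8! · (f^{(7)}(33) − f^{(7)}(11)) = −1/1209600 · (0.00000 − 0.00000) = 0.00000.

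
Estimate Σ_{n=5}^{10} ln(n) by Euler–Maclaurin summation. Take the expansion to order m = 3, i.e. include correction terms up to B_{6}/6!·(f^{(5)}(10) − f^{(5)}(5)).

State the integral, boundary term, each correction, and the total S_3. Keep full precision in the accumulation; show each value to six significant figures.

Integral: ∫_5^10 ln(x) dx = 9.97866.
Endpoint term: (f(5) + f(10))/2 = (1.60944 + 2.30259)/2 = 1.95601.
Integral + boundary = 11.9347.
Correction k=1: B_{2}/2! · (f^{(1)}(10) − f^{(1)}(5)) = 1/12 · (0.100000 − 0.200000) = -0.00833333.
Running total after k=1: 11.9263.
Correction k=2: B_{4}/4! · (f^{(3)}(10) − f^{(3)}(5)) = −1/720 · (0.00200000 − 0.0160000) = 1.94444e-05.
Running total after k=2: 11.9264.
Correction k=3: B_{6}/6! · (f^{(5)}(10) − f^{(5)}(5)) = 1/30240 · (0.000240000 − 0.00768000) = -2.46032e-07.

S_3 ≈ 11.9264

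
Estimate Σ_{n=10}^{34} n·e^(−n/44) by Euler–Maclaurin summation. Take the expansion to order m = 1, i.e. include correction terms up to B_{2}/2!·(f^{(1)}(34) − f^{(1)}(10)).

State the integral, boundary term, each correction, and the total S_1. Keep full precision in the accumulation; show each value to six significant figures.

S_1 ≈ 320.025

The integral term ∫_10^34 x·e^(−x/44) dx = 308.234.
Boundary: ½(f(10) + f(34)) = ½(7.96703 + 15.6996) = 11.8333.
Running total after boundary: 320.068.
Order-1 term: 1/12 · (0.104944 − 0.615634) = -0.0425576.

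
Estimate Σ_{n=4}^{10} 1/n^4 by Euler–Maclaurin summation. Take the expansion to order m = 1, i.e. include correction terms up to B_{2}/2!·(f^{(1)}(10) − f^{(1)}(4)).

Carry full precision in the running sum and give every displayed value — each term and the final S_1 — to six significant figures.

S_1 ≈ 0.00720031

∫_4^10 1/x^4 dx evaluates to 0.00487500.
Boundary: ½(f(4) + f(10)) = ½(0.00390625 + 0.000100000) = 0.00200313.
Running total after boundary: 0.00687813.
Correction k=1: B_{2}/2! · (f^{(1)}(10) − f^{(1)}(4)) = 1/12 · (-4.00000e-05 − (-0.00390625)) = 0.000322187.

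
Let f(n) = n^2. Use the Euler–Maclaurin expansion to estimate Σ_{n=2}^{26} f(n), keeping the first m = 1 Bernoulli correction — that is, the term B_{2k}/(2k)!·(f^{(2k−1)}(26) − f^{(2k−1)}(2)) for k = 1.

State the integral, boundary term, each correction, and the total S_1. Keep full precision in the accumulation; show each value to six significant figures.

∫_2^26 x^2 dx evaluates to 5856.00.
Boundary: ½(f(2) + f(26)) = ½(4.00000 + 676.000) = 340.000.
Running total after boundary: 6196.00.
Order-1 term: 1/12 · (52.0000 − 4.00000) = 4.00000.

S_1 ≈ 6200.00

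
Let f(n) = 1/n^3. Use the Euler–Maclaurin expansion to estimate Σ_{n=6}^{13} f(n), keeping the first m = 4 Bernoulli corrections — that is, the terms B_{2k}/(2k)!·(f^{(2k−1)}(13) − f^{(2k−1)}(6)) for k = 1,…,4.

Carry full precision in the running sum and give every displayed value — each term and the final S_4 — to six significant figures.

S_4 ≈ 0.0136551

Integral: ∫_6^13 1/x^3 dx = 0.0109303.
½[f(6) + f(13)] = ½[0.00462963 + 0.000455166] = 0.00254240.
Integral + boundary = 0.0134727.
Order-1 term: 1/12 · (-0.000105038 − (-0.00231481)) = 0.000184148.
Running total after k=1: 0.0136569.
Order-2 term: −1/720 · (-1.24306e-05 − (-0.00128601)) = -1.76886e-06.
Running total after k=2: 0.0136551.
Order-3 term: 1/30240 · (-3.08925e-06 − (-0.00150034)) = 4.95124e-08.
Running total after k=3: 0.0136551.
Order-4 term: −1/1209600 · (-1.31613e-06 − (-0.00300069)) = -2.47964e-09.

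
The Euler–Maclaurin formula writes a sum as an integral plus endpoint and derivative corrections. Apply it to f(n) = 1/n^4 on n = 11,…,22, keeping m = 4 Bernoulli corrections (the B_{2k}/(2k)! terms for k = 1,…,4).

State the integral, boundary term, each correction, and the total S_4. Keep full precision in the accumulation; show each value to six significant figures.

The integral term ∫_11^22 1/x^4 dx = 0.000219133.
Endpoint term: (f(11) + f(22))/2 = (6.83013e-05 + 4.26883e-06)/2 = 3.62851e-05.
Running total after boundary: 0.000255419.
k=1: B_{2}/(2)! × [f^{(1)}(22) − f^{(1)}(11)] = 1/12 × (-7.76152e-07 − (-2.48369e-05)) = 2.00506e-06.
Running total after k=1: 0.000257424.
k=2: B_{4}/(4)! × [f^{(3)}(22) − f^{(3)}(11)] = −1/720 × (-4.81086e-08 − (-6.15790e-06)) = -8.48582e-09.
Running total after k=2: 0.000257415.
k=3: B_{6}/(6)! × [f^{(5)}(22) − f^{(5)}(11)] = 1/30240 × (-5.56628e-09 − (-2.84994e-06)) = 9.40598e-11.
Running total after k=3: 0.000257415.
k=4: B_{8}/(8)! × [f^{(7)}(22) − f^{(7)}(11)] = −1/1209600 × (-1.03505e-09 − (-2.11979e-06)) = -1.75161e-12.

S_4 ≈ 0.000257415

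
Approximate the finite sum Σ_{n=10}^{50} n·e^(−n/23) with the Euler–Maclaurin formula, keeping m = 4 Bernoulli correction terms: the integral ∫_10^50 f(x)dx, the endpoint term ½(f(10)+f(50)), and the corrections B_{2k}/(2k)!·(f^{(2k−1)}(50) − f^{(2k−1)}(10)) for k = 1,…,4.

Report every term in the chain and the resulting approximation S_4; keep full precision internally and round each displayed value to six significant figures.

S_4 ≈ 306.464

∫_10^50 x·e^(−x/23) dx evaluates to 300.425.
Boundary: ½(f(10) + f(50)) = ½(6.47405 + 5.68659) = 6.08032.
Running total after boundary: 306.505.
k=1: B_{2}/(2)! × [f^{(1)}(50) − f^{(1)}(10)] = 1/12 × (-0.133511 − 0.365925) = -0.0416197.
After k=1: 306.464.
k=2: B_{4}/(4)! × [f^{(3)}(50) − f^{(3)}(10)] = −1/720 × (0.000177604 − 0.00313939) = 4.11359e-06.
After k=2: 306.464.
k=3: B_{6}/(6)! × [f^{(5)}(50) − f^{(5)}(10)] = 1/30240 × (1.14857e-06 − 1.05615e-05) = -3.11275e-10.
After k=3: 306.464.
k=4: B_{8}/(8)! × [f^{(7)}(50) − f^{(7)}(10)] = −1/1209600 × (3.70774e-09 − 2.87117e-08) = 2.06712e-14.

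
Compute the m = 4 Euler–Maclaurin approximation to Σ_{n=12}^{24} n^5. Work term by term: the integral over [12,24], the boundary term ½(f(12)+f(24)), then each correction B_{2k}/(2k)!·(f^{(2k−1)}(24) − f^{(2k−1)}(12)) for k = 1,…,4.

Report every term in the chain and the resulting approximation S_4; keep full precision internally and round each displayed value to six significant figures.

S_4 ≈ 3.55881e+07

The integral term ∫_12^24 x^5 dx = 3.13528e+07.
Endpoint term: (f(12) + f(24))/2 = (248832 + 7.96262e+06)/2 = 4.10573e+06.
So far: 3.54586e+07.
Correction k=1: B_{2}/2! · (f^{(1)}(24) − f^{(1)}(12)) = 1/12 · (1.65888e+06 − 103680) = 129600.
Running total after k=1: 3.55882e+07.
Correction k=2: B_{4}/4! · (f^{(3)}(24) − f^{(3)}(12)) = −1/720 · (34560.0 − 8640.00) = -36.0000.
Running total after k=2: 3.55881e+07.
Correction k=3: B_{6}/6! · (f^{(5)}(24) − f^{(5)}(12)) = 1/30240 · (120.000 − 120.000) = 0.00000.
Running total after k=3: 3.55881e+07.
Correction k=4: B_{8}/8! · (f^{(7)}(24) − f^{(7)}(12)) = −1/1209600 · (0.00000 − 0.00000) = 0.00000.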